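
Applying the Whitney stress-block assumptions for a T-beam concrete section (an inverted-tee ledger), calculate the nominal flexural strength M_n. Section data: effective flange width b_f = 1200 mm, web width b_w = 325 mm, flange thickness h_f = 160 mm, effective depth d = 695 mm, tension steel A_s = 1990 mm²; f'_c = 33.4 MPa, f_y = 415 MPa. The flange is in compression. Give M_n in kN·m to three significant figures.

Tension: T = A_s f_y = 1990 × 415 = 825850 N.
Try a within the flange: a = T/(0.85 f'_c b_f) = 825850/(0.85 × 33.4 × 1200) = 24.24 mm.
Since a = 24.24 ≤ h_f = 160 mm, the stress block lies entirely in the flange; analyse as a rectangular beam of width b_f.
M_n = T(d − a/2) = 825850 × (695 − 12.12) = 563.96 × 10⁶ N·mm.
M_n = 563.96 kN·m.

M_n ≈ 564 kN·m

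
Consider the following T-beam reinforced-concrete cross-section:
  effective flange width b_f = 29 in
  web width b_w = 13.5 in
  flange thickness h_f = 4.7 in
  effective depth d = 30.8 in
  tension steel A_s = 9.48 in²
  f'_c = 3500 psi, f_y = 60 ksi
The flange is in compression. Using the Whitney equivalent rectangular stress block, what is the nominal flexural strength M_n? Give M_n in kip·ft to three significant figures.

Tension: T = A_s f_y = 9.48 × 60 = 568.8 kips.
Try a within the flange: a = T/(0.85 f'_c b_f) = 568.8/(0.85 × 3.5 × 29) = 6.593 in.
a = 6.593 > h_f = 4.7 in: the block extends into the web. Split into flange-overhang and web parts.
C_f = 0.85 f'_c (b_f − b_w) h_f = 0.85 × 3.5 × (29 − 13.5) × 4.7 = 216.7 kips.
Remaining web compression depth: a_w = (T − C_f)/(0.85 f'_c b_w) = (568.8 − 216.7)/(0.85 × 3.5 × 13.5) = 8.767 in.
M_n = C_f(d − h_f/2) + (T − C_f)(d − a_w/2) = 216.7 × (30.8 − 2.35) + 352.1 × (30.8 − 4.3835) = 6165.1 + 9301.2 = 15466.3 kip·in.
M_n = 15466.3/12 = 1288.86 kip·ft.

M_n ≈ 1290 kip·ft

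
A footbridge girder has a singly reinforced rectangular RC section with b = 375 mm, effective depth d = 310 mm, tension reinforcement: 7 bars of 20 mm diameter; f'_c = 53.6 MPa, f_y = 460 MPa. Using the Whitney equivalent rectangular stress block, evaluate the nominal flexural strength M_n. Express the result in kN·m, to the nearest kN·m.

A_s = 7 × 314 = 2198 mm².
T = A_s f_y = 2198 × 460 = 1011080 N = 1011.08 kN.
From C = T: a = T/(0.85 f'_c b) = 1011080/(0.85 × 53.6 × 375) = 59.18 mm.
M_n = T(d − a/2) = 1011.08 kN × (310 − 29.59) mm = 283.52 kN·m.

M_n ≈ 284 kN·m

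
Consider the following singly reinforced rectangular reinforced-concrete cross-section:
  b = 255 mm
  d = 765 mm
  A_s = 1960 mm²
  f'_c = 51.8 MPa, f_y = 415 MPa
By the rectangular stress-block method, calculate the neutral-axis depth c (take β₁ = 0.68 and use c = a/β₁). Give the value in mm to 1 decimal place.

c ≈ 106.5 mm

T = A_s f_y = 1960 × 415 = 813400 N = 813.4 kN.
Setting C = 0.85 f'_c a b equal to T: a = 813400/(0.85 × 51.8 × 255) = 72.446 mm.
With β₁ = 0.68, c = a/β₁ = 72.446/0.68 = 106.5 mm.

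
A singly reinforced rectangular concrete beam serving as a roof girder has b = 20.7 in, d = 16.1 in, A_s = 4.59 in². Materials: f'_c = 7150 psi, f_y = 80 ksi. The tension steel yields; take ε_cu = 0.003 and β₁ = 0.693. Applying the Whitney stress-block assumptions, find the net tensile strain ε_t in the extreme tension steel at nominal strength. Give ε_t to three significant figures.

ε_t ≈ 0.00847

a = A_s f_y/(0.85 f'_c b) = 2.919 in.
β₁ = 0.693, so c = a/β₁ = 2.919/0.693 = 4.212 in.
From the linear strain diagram with ε_cu = 0.003: ε_t = 0.003 (d − c)/c = 0.003 × (16.1 − 4.212)/4.212 = 0.00847.
Since ε_t ≥ 0.005, the section is tension-controlled.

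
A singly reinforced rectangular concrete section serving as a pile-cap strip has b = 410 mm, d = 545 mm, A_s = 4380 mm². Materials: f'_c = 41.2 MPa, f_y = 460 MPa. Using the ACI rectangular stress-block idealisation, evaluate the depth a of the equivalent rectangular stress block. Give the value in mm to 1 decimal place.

a ≈ 140.3 mm

T = A_s f_y = 4380 × 460 = 2014800 N = 2014.8 kN.
Setting C = 0.85 f'_c a b equal to T: a = 2014800/(0.85 × 41.2 × 410) = 140.3 mm.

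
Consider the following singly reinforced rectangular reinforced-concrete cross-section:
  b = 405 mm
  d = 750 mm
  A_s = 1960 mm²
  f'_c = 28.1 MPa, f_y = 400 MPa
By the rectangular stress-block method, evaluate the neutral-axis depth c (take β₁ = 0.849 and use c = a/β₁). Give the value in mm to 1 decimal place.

T = A_s f_y = 1960 × 400 = 784000 N = 784 kN.
Setting C = 0.85 f'_c a b equal to T: a = 784000/(0.85 × 28.1 × 405) = 81.047 mm.
With β₁ = 0.849, c = a/β₁ = 81.047/0.849 = 95.5 mm.

c ≈ 95.5 mm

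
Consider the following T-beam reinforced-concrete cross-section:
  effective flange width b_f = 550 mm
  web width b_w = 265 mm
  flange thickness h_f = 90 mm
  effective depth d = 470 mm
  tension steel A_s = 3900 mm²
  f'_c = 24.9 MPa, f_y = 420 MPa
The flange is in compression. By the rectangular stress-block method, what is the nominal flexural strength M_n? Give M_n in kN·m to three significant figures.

M_n ≈ 639 kN·m

Tension: T = A_s f_y = 3900 × 420 = 1638000 N.
Try a within the flange: a = T/(0.85 f'_c b_f) = 1638000/(0.85 × 24.9 × 550) = 140.71 mm.
a = 140.71 > h_f = 90 mm: the block extends into the web. Split into flange-overhang and web parts.
C_f = 0.85 f'_c (b_f − b_w) h_f = 0.85 × 24.9 × (550 − 265) × 90 = 542882 N.
Remaining web compression depth: a_w = (T − C_f)/(0.85 f'_c b_w) = (1638000 − 542882)/(0.85 × 24.9 × 265) = 195.25 mm.
M_n = C_f(d − h_f/2) + (T − C_f)(d − a_w/2) = 542882 × (470 − 45) + 1095118 × (470 − 97.625) = 230.72 + 407.79 = 638.51 × 10⁶ N·mm.
M_n = 638.51 kN·m.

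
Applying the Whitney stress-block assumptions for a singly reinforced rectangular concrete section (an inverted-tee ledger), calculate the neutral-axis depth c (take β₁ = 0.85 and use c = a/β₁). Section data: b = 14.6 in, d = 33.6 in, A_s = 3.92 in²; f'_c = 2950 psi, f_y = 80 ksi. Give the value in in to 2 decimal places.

c ≈ 10.08 in

T = A_s f_y = 3.92 × 80 = 313.6 kips.
a = T/(0.85 f'_c b) = 313.6/(0.85 × 2.95 × 14.6) = 8.5661 in.
With β₁ = 0.85, c = a/β₁ = 8.5661/0.85 = 10.08 in.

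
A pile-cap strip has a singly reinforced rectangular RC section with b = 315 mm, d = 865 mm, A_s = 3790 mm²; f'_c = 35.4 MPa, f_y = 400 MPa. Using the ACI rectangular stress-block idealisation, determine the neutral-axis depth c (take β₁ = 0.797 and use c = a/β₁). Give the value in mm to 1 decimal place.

c ≈ 200.7 mm

T = A_s f_y = 3790 × 400 = 1516000 N = 1516 kN.
Setting C = 0.85 f'_c a b equal to T: a = 1516000/(0.85 × 35.4 × 315) = 159.943 mm.
With β₁ = 0.797, c = a/β₁ = 159.943/0.797 = 200.7 mm.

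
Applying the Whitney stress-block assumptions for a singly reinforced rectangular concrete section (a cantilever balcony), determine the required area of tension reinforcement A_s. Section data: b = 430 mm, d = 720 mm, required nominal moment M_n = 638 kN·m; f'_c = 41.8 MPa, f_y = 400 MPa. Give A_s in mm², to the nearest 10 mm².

A_s ≈ 2310 mm²

With M_n = 0.85 f'_c a b (d − a/2), solve the quadratic for a:
a = d − √(d² − 2M_n/(0.85 f'_c b)) = 720 − √(720² − 2 × 638×10⁶/(0.85 × 41.8 × 430)) = 60.55 mm.
A_s = 0.85 f'_c a b / f_y = 0.85 × 41.8 × 60.55 × 430 / 400 = 2312.7 mm².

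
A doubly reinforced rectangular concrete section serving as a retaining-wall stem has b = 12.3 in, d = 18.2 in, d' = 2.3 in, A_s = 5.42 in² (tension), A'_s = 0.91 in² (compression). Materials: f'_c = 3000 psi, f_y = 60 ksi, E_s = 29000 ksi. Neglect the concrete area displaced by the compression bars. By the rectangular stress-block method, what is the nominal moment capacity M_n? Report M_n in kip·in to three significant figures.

Assume both steels yield.
a = (A_s − A'_s) f_y/(0.85 f'_c b) = (5.42 − 0.91) × 60/(0.85 × 3 × 12.3) = 8.627 in.
c = a/β₁ = 8.627/0.85 = 10.149 in; ε'_s = 0.003(c − d')/c = 0.0023 ≥ ε_y = 0.0021, so the compression steel yields.
M_n = (A_s − A'_s) f_y (d − a/2) + A'_s f_y (d − d') = 270.6 × (18.2 − 4.3135) + 54.6 × (18.2 − 2.3) = 3757.7 + 868.1 = 4625.8 kip·in.

M_n ≈ 4630 kip·in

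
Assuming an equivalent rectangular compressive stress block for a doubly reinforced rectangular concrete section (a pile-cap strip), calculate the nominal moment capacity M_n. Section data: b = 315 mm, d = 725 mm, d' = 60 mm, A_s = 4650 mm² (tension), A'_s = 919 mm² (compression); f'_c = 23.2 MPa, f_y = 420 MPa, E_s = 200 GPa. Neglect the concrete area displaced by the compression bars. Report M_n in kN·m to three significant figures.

M_n ≈ 1200 kN·m

Assume both tension and compression steel yield.
Net tension couple steel: A_s − A'_s = 3731 mm².
a = (A_s − A'_s) f_y / (0.85 f'_c b) = 1567020/(0.85 × 23.2 × 315) = 252.27 mm.
c = a/β₁ = 252.27/0.85 = 296.79 mm; ε'_s = 0.003(c − d')/c = 0.0024 ≥ f_y/E_s = 0.0021, so compression steel does yield.
M_n = (A_s − A'_s) f_y (d − a/2) + A'_s f_y (d − d') = [1567020 × (725 − 126.135) + 385980 × (725 − 60)] × 10⁻⁶ = 938.43 + 256.68 = 1195.11 kN·m.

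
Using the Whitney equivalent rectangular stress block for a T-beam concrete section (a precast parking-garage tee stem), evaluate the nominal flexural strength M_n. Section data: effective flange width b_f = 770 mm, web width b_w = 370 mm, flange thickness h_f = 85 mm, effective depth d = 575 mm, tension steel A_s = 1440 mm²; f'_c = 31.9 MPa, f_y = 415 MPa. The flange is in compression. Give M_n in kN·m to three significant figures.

Tension: T = A_s f_y = 1440 × 415 = 597600 N.
Try a within the flange: a = T/(0.85 f'_c b_f) = 597600/(0.85 × 31.9 × 770) = 28.62 mm.
Since a = 28.62 ≤ h_f = 85 mm, the stress block lies entirely in the flange; analyse as a rectangular beam of width b_f.
M_n = T(d − a/2) = 597600 × (575 − 14.31) = 335.07 × 10⁶ N·mm.
M_n = 335.07 kN·m.

M_n ≈ 335 kN·m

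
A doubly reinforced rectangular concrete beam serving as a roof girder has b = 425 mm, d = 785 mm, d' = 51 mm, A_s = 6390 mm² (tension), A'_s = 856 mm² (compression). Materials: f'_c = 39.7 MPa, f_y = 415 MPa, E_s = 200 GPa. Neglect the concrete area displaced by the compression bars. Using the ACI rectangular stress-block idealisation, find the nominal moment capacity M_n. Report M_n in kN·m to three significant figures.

M_n ≈ 1880 kN·m

Assume both tension and compression steel yield.
Net tension couple steel: A_s − A'_s = 5534 mm².
a = (A_s − A'_s) f_y / (0.85 f'_c b) = 2296610/(0.85 × 39.7 × 425) = 160.14 mm.
c = a/β₁ = 160.14/0.766 = 209.06 mm; ε'_s = 0.003(c − d')/c = 0.0023 ≥ f_y/E_s = 0.0021, so compression steel does yield.
M_n = (A_s − A'_s) f_y (d − a/2) + A'_s f_y (d − d') = [2296610 × (785 − 80.07) + 355240 × (785 − 51)] × 10⁻⁶ = 1618.95 + 260.75 = 1879.70 kN·m.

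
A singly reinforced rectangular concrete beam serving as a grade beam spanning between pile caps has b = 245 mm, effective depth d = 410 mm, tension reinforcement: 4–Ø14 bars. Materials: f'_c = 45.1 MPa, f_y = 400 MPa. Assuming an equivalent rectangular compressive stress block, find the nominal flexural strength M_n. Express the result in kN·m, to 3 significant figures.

M_n ≈ 97.8 kN·m

A_s = 4 × 154 = 616 mm².
T = A_s f_y = 616 × 400 = 246400 N = 246.4 kN.
From C = T: a = T/(0.85 f'_c b) = 246400/(0.85 × 45.1 × 245) = 26.23 mm.
M_n = T(d − a/2) = 246.4 kN × (410 − 13.115) mm = 97.79 kN·m.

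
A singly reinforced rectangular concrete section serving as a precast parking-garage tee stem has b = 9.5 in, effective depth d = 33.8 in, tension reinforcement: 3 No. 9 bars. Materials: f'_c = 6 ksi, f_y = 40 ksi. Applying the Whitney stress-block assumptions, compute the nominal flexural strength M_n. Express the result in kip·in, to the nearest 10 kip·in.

M_n ≈ 3910 kip·in

A_s = 3 × 1 = 3 in².
T = A_s f_y = 3 × 40 = 120 kips.
a = T/(0.85 f'_c b) = 120/(0.85 × 6 × 9.5) = 2.477 in.
M_n = T(d − a/2) = 120 × (33.8 − 1.2385) = 3907.4 kip·in.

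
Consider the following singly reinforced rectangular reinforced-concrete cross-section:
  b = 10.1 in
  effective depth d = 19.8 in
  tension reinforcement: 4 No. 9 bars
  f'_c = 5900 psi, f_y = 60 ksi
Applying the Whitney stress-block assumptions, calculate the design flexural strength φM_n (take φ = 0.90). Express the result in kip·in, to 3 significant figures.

φM_n ≈ 3770 kip·in

A_s = 4 × 1 = 4 in².
T = A_s f_y = 4 × 60 = 240 kips.
a = T/(0.85 f'_c b) = 240/(0.85 × 5.9 × 10.1) = 4.738 in.
M_n = T(d − a/2) = 240 × (19.8 − 2.369) = 4183.4 kip·in.
φM_n = 0.90 × 4183.4 = 3765.1 kip·in.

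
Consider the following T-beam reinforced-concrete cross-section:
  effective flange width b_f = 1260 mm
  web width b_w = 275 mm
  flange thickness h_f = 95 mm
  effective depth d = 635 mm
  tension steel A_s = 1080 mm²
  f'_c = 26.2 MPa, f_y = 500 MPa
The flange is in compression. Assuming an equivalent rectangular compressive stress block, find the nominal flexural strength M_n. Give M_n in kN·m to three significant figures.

M_n ≈ 338 kN·m

Tension: T = A_s f_y = 1080 × 500 = 540000 N.
Try a within the flange: a = T/(0.85 f'_c b_f) = 540000/(0.85 × 26.2 × 1260) = 19.24 mm.
Since a = 19.24 ≤ h_f = 95 mm, the stress block lies entirely in the flange; analyse as a rectangular beam of width b_f.
M_n = T(d − a/2) = 540000 × (635 − 9.62) = 337.71 × 10⁶ N·mm.
M_n = 337.71 kN·m.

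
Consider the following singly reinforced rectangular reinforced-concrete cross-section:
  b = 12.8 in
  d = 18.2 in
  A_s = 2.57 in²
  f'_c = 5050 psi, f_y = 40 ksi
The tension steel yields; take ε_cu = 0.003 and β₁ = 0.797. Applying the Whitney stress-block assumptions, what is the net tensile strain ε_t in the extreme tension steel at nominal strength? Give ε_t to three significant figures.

a = A_s f_y/(0.85 f'_c b) = 1.871 in.
β₁ = 0.797, so c = a/β₁ = 1.871/0.797 = 2.348 in.
From the linear strain diagram with ε_cu = 0.003: ε_t = 0.003 (d − c)/c = 0.003 × (18.2 − 2.348)/2.348 = 0.0203.
Since ε_t ≥ 0.005, the section is tension-controlled.

ε_t ≈ 0.0203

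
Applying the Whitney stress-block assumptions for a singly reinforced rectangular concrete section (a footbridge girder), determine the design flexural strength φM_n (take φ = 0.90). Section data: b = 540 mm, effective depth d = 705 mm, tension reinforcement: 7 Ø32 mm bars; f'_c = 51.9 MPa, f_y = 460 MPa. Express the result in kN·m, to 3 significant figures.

A_s = 7 × 804 = 5628 mm².
T = A_s f_y = 5628 × 460 = 2588880 N = 2588.88 kN.
From C = T: a = T/(0.85 f'_c b) = 2588880/(0.85 × 51.9 × 540) = 108.68 mm.
M_n = T(d − a/2) = 2588.88 kN × (705 − 54.34) mm = 1684.48 kN·m.
φM_n = 0.90 × 1684.48 = 1516.03 kN·m.

φM_n ≈ 1520 kN·m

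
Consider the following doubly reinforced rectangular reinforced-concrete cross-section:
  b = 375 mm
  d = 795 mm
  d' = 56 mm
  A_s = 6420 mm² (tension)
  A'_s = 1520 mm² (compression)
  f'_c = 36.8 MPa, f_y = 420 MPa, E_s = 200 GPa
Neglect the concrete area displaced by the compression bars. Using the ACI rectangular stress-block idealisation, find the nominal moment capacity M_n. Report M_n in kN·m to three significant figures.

Assume both tension and compression steel yield.
Net tension couple steel: A_s − A'_s = 4900 mm².
a = (A_s − A'_s) f_y / (0.85 f'_c b) = 2058000/(0.85 × 36.8 × 375) = 175.45 mm.
c = a/β₁ = 175.45/0.787 = 222.94 mm; ε'_s = 0.003(c − d')/c = 0.0022 ≥ f_y/E_s = 0.0021, so compression steel does yield.
M_n = (A_s − A'_s) f_y (d − a/2) + A'_s f_y (d − d') = [2058000 × (795 − 87.725) + 638400 × (795 − 56)] × 10⁻⁶ = 1455.57 + 471.78 = 1927.35 kN·m.

M_n ≈ 1930 kN·m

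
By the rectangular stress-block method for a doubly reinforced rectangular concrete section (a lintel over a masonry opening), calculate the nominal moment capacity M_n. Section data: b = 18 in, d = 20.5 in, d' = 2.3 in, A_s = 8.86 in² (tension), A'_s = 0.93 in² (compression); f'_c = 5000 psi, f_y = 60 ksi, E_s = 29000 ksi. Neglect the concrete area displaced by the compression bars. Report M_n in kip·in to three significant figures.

Assume both steels yield.
a = (A_s − A'_s) f_y/(0.85 f'_c b) = (8.86 − 0.93) × 60/(0.85 × 5 × 18) = 6.220 in.
c = a/β₁ = 6.220/0.8 = 7.775 in; ε'_s = 0.003(c − d')/c = 0.0021 ≥ ε_y = 0.0021, so the compression steel yields.
M_n = (A_s − A'_s) f_y (d − a/2) + A'_s f_y (d − d') = 475.8 × (20.5 − 3.11) + 55.8 × (20.5 − 2.3) = 8274.2 + 1015.6 = 9289.8 kip·in.

M_n ≈ 9290 kip·in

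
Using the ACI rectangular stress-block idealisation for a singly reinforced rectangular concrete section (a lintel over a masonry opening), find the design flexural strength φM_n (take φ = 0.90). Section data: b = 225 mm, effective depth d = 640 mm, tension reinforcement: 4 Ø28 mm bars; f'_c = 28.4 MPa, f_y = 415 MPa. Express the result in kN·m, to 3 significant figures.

A_s = 4 × 616 = 2464 mm².
T = A_s f_y = 2464 × 415 = 1022560 N = 1022.56 kN.
From C = T: a = T/(0.85 f'_c b) = 1022560/(0.85 × 28.4 × 225) = 188.26 mm.
M_n = T(d − a/2) = 1022.56 kN × (640 − 94.13) mm = 558.18 kN·m.
φM_n = 0.90 × 558.18 = 502.36 kN·m.

φM_n ≈ 502 kN·m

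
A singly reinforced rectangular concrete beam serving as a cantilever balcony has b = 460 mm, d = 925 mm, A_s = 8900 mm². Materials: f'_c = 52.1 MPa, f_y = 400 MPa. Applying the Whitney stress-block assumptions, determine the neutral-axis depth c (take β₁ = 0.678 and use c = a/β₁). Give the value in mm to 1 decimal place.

T = A_s f_y = 8900 × 400 = 3560000 N = 3560 kN.
Setting C = 0.85 f'_c a b equal to T: a = 3560000/(0.85 × 52.1 × 460) = 174.757 mm.
With β₁ = 0.678, c = a/β₁ = 174.757/0.678 = 257.8 mm.

c ≈ 257.8 mm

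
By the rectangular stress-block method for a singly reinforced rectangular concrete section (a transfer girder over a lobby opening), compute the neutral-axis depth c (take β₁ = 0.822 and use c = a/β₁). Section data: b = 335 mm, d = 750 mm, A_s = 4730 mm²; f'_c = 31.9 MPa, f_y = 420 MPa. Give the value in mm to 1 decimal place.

T = A_s f_y = 4730 × 420 = 1986600 N = 1986.6 kN.
Setting C = 0.85 f'_c a b equal to T: a = 1986600/(0.85 × 31.9 × 335) = 218.704 mm.
With β₁ = 0.822, c = a/β₁ = 218.704/0.822 = 266.1 mm.

c ≈ 266.1 mm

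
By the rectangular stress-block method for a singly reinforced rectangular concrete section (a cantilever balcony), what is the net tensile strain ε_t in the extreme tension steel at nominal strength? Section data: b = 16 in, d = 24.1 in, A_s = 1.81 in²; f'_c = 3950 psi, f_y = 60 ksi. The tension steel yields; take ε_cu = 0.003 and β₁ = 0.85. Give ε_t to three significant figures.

ε_t ≈ 0.0274

a = A_s f_y/(0.85 f'_c b) = 2.022 in.
β₁ = 0.85, so c = a/β₁ = 2.022/0.85 = 2.379 in.
From the linear strain diagram with ε_cu = 0.003: ε_t = 0.003 (d − c)/c = 0.003 × (24.1 − 2.379)/2.379 = 0.0274.
Since ε_t ≥ 0.005, the section is tension-controlled.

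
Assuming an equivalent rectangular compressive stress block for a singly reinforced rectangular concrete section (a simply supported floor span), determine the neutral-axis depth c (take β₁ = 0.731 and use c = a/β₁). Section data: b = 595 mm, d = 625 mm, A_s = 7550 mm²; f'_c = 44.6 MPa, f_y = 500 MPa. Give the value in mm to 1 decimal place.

c ≈ 228.9 mm

T = A_s f_y = 7550 × 500 = 3775000 N = 3775 kN.
Setting C = 0.85 f'_c a b equal to T: a = 3775000/(0.85 × 44.6 × 595) = 167.358 mm.
With β₁ = 0.731, c = a/β₁ = 167.358/0.731 = 228.9 mm.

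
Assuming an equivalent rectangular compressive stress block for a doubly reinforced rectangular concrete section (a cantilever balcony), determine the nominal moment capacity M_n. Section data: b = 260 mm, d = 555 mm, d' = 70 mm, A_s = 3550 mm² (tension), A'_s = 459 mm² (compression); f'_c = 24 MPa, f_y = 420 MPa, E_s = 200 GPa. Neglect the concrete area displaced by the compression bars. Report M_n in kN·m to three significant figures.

Assume both tension and compression steel yield.
Net tension couple steel: A_s − A'_s = 3091 mm².
a = (A_s − A'_s) f_y / (0.85 f'_c b) = 1298220/(0.85 × 24 × 260) = 244.76 mm.
c = a/β₁ = 244.76/0.85 = 287.95 mm; ε'_s = 0.003(c − d')/c = 0.0023 ≥ f_y/E_s = 0.0021, so compression steel does yield.
M_n = (A_s − A'_s) f_y (d − a/2) + A'_s f_y (d − d') = [1298220 × (555 − 122.38) + 192780 × (555 − 70)] × 10⁻⁶ = 561.64 + 93.50 = 655.14 kN·m.

M_n ≈ 655 kN·m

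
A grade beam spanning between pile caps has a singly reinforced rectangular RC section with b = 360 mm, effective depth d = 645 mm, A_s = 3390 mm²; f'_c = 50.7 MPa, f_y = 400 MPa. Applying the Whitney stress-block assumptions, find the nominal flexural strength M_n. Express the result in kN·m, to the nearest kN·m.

M_n ≈ 815 kN·m

T = A_s f_y = 3390 × 400 = 1356000 N = 1356 kN.
From C = T: a = T/(0.85 f'_c b) = 1356000/(0.85 × 50.7 × 360) = 87.40 mm.
M_n = T(d − a/2) = 1356 kN × (645 − 43.7) mm = 815.36 kN·m.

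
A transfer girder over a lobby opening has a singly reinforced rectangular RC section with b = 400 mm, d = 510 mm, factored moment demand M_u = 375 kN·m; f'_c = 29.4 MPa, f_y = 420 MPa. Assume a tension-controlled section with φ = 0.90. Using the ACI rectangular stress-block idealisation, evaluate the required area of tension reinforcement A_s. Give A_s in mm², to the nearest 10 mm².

M_n = M_u/φ = 375/0.90 = 416.667 kN·m.
With M_n = 0.85 f'_c a b (d − a/2), solve the quadratic for a:
a = d − √(d² − 2M_n/(0.85 f'_c b)) = 510 − √(510² − 2 × 416.667×10⁶/(0.85 × 29.4 × 400)) = 89.60 mm.
A_s = 0.85 f'_c a b / f_y = 0.85 × 29.4 × 89.60 × 400 / 420 = 2132.5 mm².

A_s ≈ 2130 mm²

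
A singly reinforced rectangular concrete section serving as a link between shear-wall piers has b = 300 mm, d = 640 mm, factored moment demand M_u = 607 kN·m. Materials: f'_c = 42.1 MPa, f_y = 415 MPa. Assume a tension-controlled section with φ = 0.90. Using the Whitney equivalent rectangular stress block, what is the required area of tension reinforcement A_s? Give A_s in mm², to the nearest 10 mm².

A_s ≈ 2770 mm²

M_n = M_u/φ = 607/0.90 = 674.444 kN·m.
With M_n = 0.85 f'_c a b (d − a/2), solve the quadratic for a:
a = d − √(d² − 2M_n/(0.85 f'_c b)) = 640 − √(640² − 2 × 674.444×10⁶/(0.85 × 42.1 × 300)) = 107.13 mm.
A_s = 0.85 f'_c a b / f_y = 0.85 × 42.1 × 107.13 × 300 / 415 = 2771.3 mm².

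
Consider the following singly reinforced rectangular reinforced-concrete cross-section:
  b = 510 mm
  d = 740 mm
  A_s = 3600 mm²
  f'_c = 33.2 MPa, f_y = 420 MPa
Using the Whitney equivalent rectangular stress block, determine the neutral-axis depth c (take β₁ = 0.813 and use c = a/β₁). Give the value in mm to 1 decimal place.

c ≈ 129.2 mm

T = A_s f_y = 3600 × 420 = 1512000 N = 1512 kN.
Setting C = 0.85 f'_c a b equal to T: a = 1512000/(0.85 × 33.2 × 510) = 105.057 mm.
With β₁ = 0.813, c = a/β₁ = 105.057/0.813 = 129.2 mm.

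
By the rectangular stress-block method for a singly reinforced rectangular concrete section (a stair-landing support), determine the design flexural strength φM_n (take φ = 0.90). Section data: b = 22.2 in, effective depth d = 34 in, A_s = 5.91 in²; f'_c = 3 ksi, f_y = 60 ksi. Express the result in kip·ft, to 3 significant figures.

T = A_s f_y = 5.91 × 60 = 354.6 kips.
a = T/(0.85 f'_c b) = 354.6/(0.85 × 3 × 22.2) = 6.264 in.
M_n = T(d − a/2) = 354.6 × (34 − 3.132) = 10945.8 kip·in = 10945.8/12 = 912.15 kip·ft.
φM_n = 0.90 × 912.15 = 820.94 kip·ft.

φM_n ≈ 821 kip·ft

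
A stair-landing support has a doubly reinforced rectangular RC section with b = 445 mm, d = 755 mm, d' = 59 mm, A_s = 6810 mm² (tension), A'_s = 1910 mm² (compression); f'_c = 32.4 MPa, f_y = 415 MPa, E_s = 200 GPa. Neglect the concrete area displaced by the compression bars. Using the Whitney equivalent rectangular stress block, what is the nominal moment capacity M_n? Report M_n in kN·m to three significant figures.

Assume both tension and compression steel yield.
Net tension couple steel: A_s − A'_s = 4900 mm².
a = (A_s − A'_s) f_y / (0.85 f'_c b) = 2033500/(0.85 × 32.4 × 445) = 165.93 mm.
c = a/β₁ = 165.93/0.819 = 202.60 mm; ε'_s = 0.003(c − d')/c = 0.0021 ≥ f_y/E_s = 0.0021, so compression steel does yield.
M_n = (A_s − A'_s) f_y (d − a/2) + A'_s f_y (d − d') = [2033500 × (755 − 82.965) + 792650 × (755 − 59)] × 10⁻⁶ = 1366.58 + 551.68 = 1918.26 kN·m.

M_n ≈ 1920 kN·m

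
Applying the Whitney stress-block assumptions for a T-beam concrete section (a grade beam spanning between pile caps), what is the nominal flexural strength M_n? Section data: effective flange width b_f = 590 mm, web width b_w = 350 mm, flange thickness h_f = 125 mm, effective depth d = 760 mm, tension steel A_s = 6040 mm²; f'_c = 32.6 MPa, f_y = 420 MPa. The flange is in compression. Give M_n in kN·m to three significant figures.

Tension: T = A_s f_y = 6040 × 420 = 2536800 N.
Try a within the flange: a = T/(0.85 f'_c b_f) = 2536800/(0.85 × 32.6 × 590) = 155.17 mm.
a = 155.17 > h_f = 125 mm: the block extends into the web. Split into flange-overhang and web parts.
C_f = 0.85 f'_c (b_f − b_w) h_f = 0.85 × 32.6 × (590 − 350) × 125 = 831300 N.
Remaining web compression depth: a_w = (T − C_f)/(0.85 f'_c b_w) = (2536800 − 831300)/(0.85 × 32.6 × 350) = 175.85 mm.
M_n = C_f(d − h_f/2) + (T − C_f)(d − a_w/2) = 831300 × (760 − 62.5) + 1705500 × (760 − 87.925) = 579.83 + 1146.22 = 1726.05 × 10⁶ N·mm.
M_n = 1726.05 kN·m.

M_n ≈ 1730 kN·m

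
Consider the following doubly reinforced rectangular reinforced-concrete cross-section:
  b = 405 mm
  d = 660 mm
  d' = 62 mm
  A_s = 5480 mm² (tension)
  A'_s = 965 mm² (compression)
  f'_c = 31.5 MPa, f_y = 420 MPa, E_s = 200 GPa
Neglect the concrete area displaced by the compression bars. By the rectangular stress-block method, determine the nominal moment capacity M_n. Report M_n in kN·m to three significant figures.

M_n ≈ 1330 kN·m

Assume both tension and compression steel yield.
Net tension couple steel: A_s − A'_s = 4515 mm².
a = (A_s − A'_s) f_y / (0.85 f'_c b) = 1896300/(0.85 × 31.5 × 405) = 174.87 mm.
c = a/β₁ = 174.87/0.825 = 211.96 mm; ε'_s = 0.003(c − d')/c = 0.0021 ≥ f_y/E_s = 0.0021, so compression steel does yield.
M_n = (A_s − A'_s) f_y (d − a/2) + A'_s f_y (d − d') = [1896300 × (660 − 87.435) + 405300 × (660 − 62)] × 10⁻⁶ = 1085.76 + 242.37 = 1328.13 kN·m.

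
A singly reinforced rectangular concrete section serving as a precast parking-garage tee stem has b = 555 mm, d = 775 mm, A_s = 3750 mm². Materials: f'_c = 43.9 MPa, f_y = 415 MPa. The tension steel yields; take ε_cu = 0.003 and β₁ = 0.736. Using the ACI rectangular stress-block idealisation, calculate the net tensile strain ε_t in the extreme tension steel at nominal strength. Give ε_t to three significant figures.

a = A_s f_y/(0.85 f'_c b) = 75.15 mm.
β₁ = 0.736, so c = a/β₁ = 75.15/0.736 = 102.11 mm.
From the linear strain diagram with ε_cu = 0.003: ε_t = 0.003 (d − c)/c = 0.003 × (775 − 102.11)/102.11 = 0.0198.
Since ε_t ≥ 0.005, the section is tension-controlled.

ε_t ≈ 0.0198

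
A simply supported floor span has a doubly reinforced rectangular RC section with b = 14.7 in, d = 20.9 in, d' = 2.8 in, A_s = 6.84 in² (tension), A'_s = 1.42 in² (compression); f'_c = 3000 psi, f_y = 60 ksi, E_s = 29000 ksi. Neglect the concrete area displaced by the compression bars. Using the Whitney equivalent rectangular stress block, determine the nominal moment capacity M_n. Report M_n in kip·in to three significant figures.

Assume both steels yield.
a = (A_s − A'_s) f_y/(0.85 f'_c b) = (6.84 − 1.42) × 60/(0.85 × 3 × 14.7) = 8.675 in.
c = a/β₁ = 8.675/0.85 = 10.206 in; ε'_s = 0.003(c − d')/c = 0.0022 ≥ ε_y = 0.0021, so the compression steel yields.
M_n = (A_s − A'_s) f_y (d − a/2) + A'_s f_y (d − d') = 325.2 × (20.9 − 4.3375) + 85.2 × (20.9 − 2.8) = 5386.1 + 1542.1 = 6928.2 kip·in.

M_n ≈ 6930 kip·in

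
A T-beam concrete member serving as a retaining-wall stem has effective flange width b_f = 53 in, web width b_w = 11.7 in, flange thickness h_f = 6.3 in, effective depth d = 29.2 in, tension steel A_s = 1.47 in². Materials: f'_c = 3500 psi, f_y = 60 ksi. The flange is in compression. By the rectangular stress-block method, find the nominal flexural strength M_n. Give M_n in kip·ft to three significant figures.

M_n ≈ 213 kip·ft

Tension: T = A_s f_y = 1.47 × 60 = 88.2 kips.
Try a within the flange: a = T/(0.85 f'_c b_f) = 88.2/(0.85 × 3.5 × 53) = 0.559 in.
Since a = 0.559 ≤ h_f = 6.3 in, the stress block lies entirely in the flange; analyse as a rectangular beam of width b_f.
M_n = T(d − a/2) = 88.2 × (29.2 − 0.2795) = 2550.8 kip·in.
M_n = 2550.8/12 = 212.57 kip·ft.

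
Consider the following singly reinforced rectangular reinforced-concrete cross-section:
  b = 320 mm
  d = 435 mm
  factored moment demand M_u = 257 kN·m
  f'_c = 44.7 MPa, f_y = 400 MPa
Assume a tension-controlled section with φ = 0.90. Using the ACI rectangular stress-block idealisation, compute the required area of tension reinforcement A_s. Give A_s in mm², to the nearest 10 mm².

A_s ≈ 1760 mm²

M_n = M_u/φ = 257/0.90 = 285.556 kN·m.
With M_n = 0.85 f'_c a b (d − a/2), solve the quadratic for a:
a = d − √(d² − 2M_n/(0.85 f'_c b)) = 435 − √(435² − 2 × 285.556×10⁶/(0.85 × 44.7 × 320)) = 57.84 mm.
A_s = 0.85 f'_c a b / f_y = 0.85 × 44.7 × 57.84 × 320 / 400 = 1758.1 mm².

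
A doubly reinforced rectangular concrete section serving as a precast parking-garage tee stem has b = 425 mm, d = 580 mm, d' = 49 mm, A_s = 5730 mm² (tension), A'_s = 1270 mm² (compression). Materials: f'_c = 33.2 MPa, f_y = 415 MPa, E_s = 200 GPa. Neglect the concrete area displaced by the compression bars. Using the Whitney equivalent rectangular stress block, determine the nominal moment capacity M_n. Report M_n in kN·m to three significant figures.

Assume both tension and compression steel yield.
Net tension couple steel: A_s − A'_s = 4460 mm².
a = (A_s − A'_s) f_y / (0.85 f'_c b) = 1850900/(0.85 × 33.2 × 425) = 154.33 mm.
c = a/β₁ = 154.33/0.813 = 189.83 mm; ε'_s = 0.003(c − d')/c = 0.0022 ≥ f_y/E_s = 0.0021, so compression steel does yield.
M_n = (A_s − A'_s) f_y (d − a/2) + A'_s f_y (d − d') = [1850900 × (580 − 77.165) + 527050 × (580 − 49)] × 10⁻⁶ = 930.70 + 279.86 = 1210.56 kN·m.

M_n ≈ 1210 kN·m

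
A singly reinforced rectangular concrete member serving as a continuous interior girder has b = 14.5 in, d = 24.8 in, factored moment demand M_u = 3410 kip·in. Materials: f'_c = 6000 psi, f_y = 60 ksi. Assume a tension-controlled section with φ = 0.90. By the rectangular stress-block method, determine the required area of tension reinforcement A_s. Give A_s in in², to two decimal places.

M_n = M_u/φ = 3410/0.90 = 3788.89 kip·in.
From M_n = 0.85 f'_c a b (d − a/2):
a = d − √(d² − 2M_n/(0.85 f'_c b)) = 24.8 − √(24.8² − 2 × 3788.89/(0.85 × 6 × 14.5)) = 2.160 in.
A_s = 0.85 f'_c a b / f_y = 0.85 × 6 × 2.160 × 14.5 / 60 = 2.662 in².

A_s ≈ 2.66 in²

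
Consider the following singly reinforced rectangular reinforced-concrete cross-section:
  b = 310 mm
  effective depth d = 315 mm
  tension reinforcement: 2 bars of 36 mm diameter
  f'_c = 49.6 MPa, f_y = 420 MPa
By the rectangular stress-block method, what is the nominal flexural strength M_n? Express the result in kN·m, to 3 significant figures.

A_s = 2 × 1018 = 2036 mm².
T = A_s f_y = 2036 × 420 = 855120 N = 855.12 kN.
From C = T: a = T/(0.85 f'_c b) = 855120/(0.85 × 49.6 × 310) = 65.43 mm.
M_n = T(d − a/2) = 855.12 kN × (315 − 32.715) mm = 241.39 kN·m.

M_n ≈ 241 kN·m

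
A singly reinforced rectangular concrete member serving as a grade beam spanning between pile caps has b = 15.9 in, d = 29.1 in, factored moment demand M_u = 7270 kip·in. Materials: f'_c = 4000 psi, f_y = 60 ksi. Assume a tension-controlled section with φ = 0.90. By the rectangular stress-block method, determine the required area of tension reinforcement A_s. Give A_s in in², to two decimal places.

A_s ≈ 5.13 in²

M_n = M_u/φ = 7270/0.90 = 8077.78 kip·in.
From M_n = 0.85 f'_c a b (d − a/2):
a = d − √(d² − 2M_n/(0.85 f'_c b)) = 29.1 − √(29.1² − 2 × 8077.78/(0.85 × 4 × 15.9)) = 5.691 in.
A_s = 0.85 f'_c a b / f_y = 0.85 × 4 × 5.691 × 15.9 / 60 = 5.128 in².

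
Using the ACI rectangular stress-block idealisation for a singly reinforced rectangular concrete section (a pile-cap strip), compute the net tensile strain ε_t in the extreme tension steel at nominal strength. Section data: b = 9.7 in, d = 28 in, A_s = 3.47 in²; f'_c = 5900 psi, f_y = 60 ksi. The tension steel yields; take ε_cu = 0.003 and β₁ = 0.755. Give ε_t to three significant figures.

ε_t ≈ 0.0118

a = A_s f_y/(0.85 f'_c b) = 4.280 in.
β₁ = 0.755, so c = a/β₁ = 4.280/0.755 = 5.669 in.
From the linear strain diagram with ε_cu = 0.003: ε_t = 0.003 (d − c)/c = 0.003 × (28 − 5.669)/5.669 = 0.0118.
Since ε_t ≥ 0.005, the section is tension-controlled.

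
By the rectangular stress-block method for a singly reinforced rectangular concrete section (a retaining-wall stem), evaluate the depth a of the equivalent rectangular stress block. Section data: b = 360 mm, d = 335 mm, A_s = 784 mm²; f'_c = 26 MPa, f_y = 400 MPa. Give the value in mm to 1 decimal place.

T = A_s f_y = 784 × 400 = 313600 N = 313.6 kN.
Setting C = 0.85 f'_c a b equal to T: a = 313600/(0.85 × 26 × 360) = 39.4 mm.

a ≈ 39.4 mm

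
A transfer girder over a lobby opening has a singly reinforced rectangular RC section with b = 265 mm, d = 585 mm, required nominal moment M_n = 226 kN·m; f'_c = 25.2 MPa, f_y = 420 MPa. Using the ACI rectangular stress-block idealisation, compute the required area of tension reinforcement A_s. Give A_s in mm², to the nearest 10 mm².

A_s ≈ 980 mm²

With M_n = 0.85 f'_c a b (d − a/2), solve the quadratic for a:
a = d − √(d² − 2M_n/(0.85 f'_c b)) = 585 − √(585² − 2 × 226×10⁶/(0.85 × 25.2 × 265)) = 72.56 mm.
A_s = 0.85 f'_c a b / f_y = 0.85 × 25.2 × 72.56 × 265 / 420 = 980.6 mm².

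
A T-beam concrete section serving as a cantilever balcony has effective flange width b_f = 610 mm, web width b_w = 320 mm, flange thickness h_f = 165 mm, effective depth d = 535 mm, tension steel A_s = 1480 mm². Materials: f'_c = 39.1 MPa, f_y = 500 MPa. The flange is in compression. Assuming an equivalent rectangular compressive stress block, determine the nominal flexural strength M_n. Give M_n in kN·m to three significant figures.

Tension: T = A_s f_y = 1480 × 500 = 740000 N.
Try a within the flange: a = T/(0.85 f'_c b_f) = 740000/(0.85 × 39.1 × 610) = 36.50 mm.
Since a = 36.50 ≤ h_f = 165 mm, the stress block lies entirely in the flange; analyse as a rectangular beam of width b_f.
M_n = T(d − a/2) = 740000 × (535 − 18.25) = 382.40 × 10⁶ N·mm.
M_n = 382.40 kN·m.

M_n ≈ 382 kN·m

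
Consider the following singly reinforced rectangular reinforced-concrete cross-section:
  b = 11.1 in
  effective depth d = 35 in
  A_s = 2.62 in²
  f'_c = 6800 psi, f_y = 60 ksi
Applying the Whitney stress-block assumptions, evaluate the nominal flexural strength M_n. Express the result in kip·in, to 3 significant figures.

M_n ≈ 5310 kip·in

T = A_s f_y = 2.62 × 60 = 157.2 kips.
a = T/(0.85 f'_c b) = 157.2/(0.85 × 6.8 × 11.1) = 2.450 in.
M_n = T(d − a/2) = 157.2 × (35 − 1.225) = 5309.4 kip·in.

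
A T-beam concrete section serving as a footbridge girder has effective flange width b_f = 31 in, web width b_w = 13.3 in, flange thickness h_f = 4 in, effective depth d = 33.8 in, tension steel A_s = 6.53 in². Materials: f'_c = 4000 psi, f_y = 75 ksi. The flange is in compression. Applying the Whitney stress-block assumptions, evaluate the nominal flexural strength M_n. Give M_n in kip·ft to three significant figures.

Tension: T = A_s f_y = 6.53 × 75 = 489.75 kips.
Try a within the flange: a = T/(0.85 f'_c b_f) = 489.75/(0.85 × 4 × 31) = 4.647 in.
a = 4.647 > h_f = 4 in: the block extends into the web. Split into flange-overhang and web parts.
C_f = 0.85 f'_c (b_f − b_w) h_f = 0.85 × 4 × (31 − 13.3) × 4 = 240.7 kips.
Remaining web compression depth: a_w = (T − C_f)/(0.85 f'_c b_w) = (489.75 − 240.7)/(0.85 × 4 × 13.3) = 5.508 in.
M_n = C_f(d − h_f/2) + (T − C_f)(d − a_w/2) = 240.7 × (33.8 − 2) + 249.05 × (33.8 − 2.754) = 7654.3 + 7732.0 = 15386.3 kip·in.
M_n = 15386.3/12 = 1282.19 kip·ft.

M_n ≈ 1280 kip·ft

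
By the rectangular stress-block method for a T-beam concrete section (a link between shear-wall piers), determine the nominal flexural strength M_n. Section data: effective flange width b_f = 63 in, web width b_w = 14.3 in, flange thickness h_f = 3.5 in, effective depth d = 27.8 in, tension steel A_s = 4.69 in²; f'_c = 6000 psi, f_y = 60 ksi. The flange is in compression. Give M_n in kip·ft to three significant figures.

M_n ≈ 642 kip·ft

Tension: T = A_s f_y = 4.69 × 60 = 281.4 kips.
Try a within the flange: a = T/(0.85 f'_c b_f) = 281.4/(0.85 × 6 × 63) = 0.876 in.
Since a = 0.876 ≤ h_f = 3.5 in, the stress block lies entirely in the flange; analyse as a rectangular beam of width b_f.
M_n = T(d − a/2) = 281.4 × (27.8 − 0.438) = 7699.7 kip·in.
M_n = 7699.7/12 = 641.64 kip·ft.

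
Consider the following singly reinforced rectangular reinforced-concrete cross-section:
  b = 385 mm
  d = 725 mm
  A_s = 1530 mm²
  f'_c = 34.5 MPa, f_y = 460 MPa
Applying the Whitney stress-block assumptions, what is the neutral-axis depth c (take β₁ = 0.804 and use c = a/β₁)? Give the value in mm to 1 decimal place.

T = A_s f_y = 1530 × 460 = 703800 N = 703.8 kN.
Setting C = 0.85 f'_c a b equal to T: a = 703800/(0.85 × 34.5 × 385) = 62.338 mm.
With β₁ = 0.804, c = a/β₁ = 62.338/0.804 = 77.5 mm.

c ≈ 77.5 mm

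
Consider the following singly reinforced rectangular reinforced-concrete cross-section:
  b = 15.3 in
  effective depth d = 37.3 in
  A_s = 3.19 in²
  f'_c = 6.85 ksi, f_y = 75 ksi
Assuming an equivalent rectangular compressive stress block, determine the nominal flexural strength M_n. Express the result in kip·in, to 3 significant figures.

M_n ≈ 8600 kip·in

T = A_s f_y = 3.19 × 75 = 239.25 kips.
a = T/(0.85 f'_c b) = 239.25/(0.85 × 6.85 × 15.3) = 2.686 in.
M_n = T(d − a/2) = 239.25 × (37.3 − 1.343) = 8602.7 kip·in.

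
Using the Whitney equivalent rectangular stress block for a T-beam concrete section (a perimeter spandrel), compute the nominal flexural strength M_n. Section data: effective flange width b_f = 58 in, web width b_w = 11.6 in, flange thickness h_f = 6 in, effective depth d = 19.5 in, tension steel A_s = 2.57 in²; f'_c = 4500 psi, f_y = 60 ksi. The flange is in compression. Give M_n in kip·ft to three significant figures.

M_n ≈ 246 kip·ft

Tension: T = A_s f_y = 2.57 × 60 = 154.2 kips.
Try a within the flange: a = T/(0.85 f'_c b_f) = 154.2/(0.85 × 4.5 × 58) = 0.695 in.
Since a = 0.695 ≤ h_f = 6 in, the stress block lies entirely in the flange; analyse as a rectangular beam of width b_f.
M_n = T(d − a/2) = 154.2 × (19.5 − 0.3475) = 2953.3 kip·in.
M_n = 2953.3/12 = 246.11 kip·ft.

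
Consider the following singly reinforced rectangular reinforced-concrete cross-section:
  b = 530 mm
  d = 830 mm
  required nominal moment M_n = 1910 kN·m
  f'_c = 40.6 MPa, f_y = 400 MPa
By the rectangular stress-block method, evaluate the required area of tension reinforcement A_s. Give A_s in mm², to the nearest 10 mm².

A_s ≈ 6270 mm²

With M_n = 0.85 f'_c a b (d − a/2), solve the quadratic for a:
a = d − √(d² − 2M_n/(0.85 f'_c b)) = 830 − √(830² − 2 × 1910×10⁶/(0.85 × 40.6 × 530)) = 137.15 mm.
A_s = 0.85 f'_c a b / f_y = 0.85 × 40.6 × 137.15 × 530 / 400 = 6271.3 mm².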